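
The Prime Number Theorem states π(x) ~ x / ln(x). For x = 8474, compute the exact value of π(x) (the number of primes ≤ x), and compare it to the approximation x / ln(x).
π(8474) = 1059;  x/ln(x) ≈ 936.90;  relative error ≈ 11.53%.

Directly count primes up to 8474: π(8474) = 1059. The PNT approximation gives 8474/ln(8474) ≈ 8474/9.04476 ≈ 936.90. Relative error (π(x) − x/ln(x)) / π(x) ≈ 11.53%; the approximation is known to undercount slightly (Li(x) is a better estimate).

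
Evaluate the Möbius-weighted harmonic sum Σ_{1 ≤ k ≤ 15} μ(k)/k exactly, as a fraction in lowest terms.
Σ μ(k)/k = 304/5005

Values of μ(k) for 1 ≤ k ≤ 15: μ(1) = 1, μ(2) = -1, μ(3) = -1, μ(5) = -1, μ(6) = 1, μ(7) = -1, μ(10) = 1, μ(11) = -1, μ(13) = -1, μ(14) = 1, μ(15) = 1, with μ = 0 on non-squarefree integers. Summing μ(k)/k for k where μ(k) ≠ 0 gives 304/5005 ≈ 0.0607. (PNT ⟺ this sum → 0 as n → ∞.)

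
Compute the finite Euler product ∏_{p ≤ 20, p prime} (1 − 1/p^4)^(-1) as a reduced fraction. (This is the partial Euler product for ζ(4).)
∏ = 7064087752265346803/6526834216796160000

The primes p ≤ 20 are [2, 3, 5, 7, 11, 13, 17, 19]. For each prime, (1 − 1/p^4)^(-1) = p^4 / (p^4 − 1). The product is (1 − 1/2^4)^(-1), (1 − 1/3^4)^(-1), (1 − 1/5^4)^(-1), (1 − 1/7^4)^(-1), (1 − 1/11^4)^(-1), (1 − 1/13^4)^(-1), (1 − 1/17^4)^(-1), (1 − 1/19^4)^(-1) = ∏ p^4 / (p^4 − 1) = 7064087752265346803/6526834216796160000.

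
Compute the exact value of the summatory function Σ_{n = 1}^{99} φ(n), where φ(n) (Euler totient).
Σ_{n ≤ 99} φ(n) = 3004

Compute φ(n) for each 1 ≤ n ≤ 99: φ(1) = 1, φ(2) = 1, φ(3) = 2, φ(4) = 2, φ(5) = 4, φ(6) = 2, φ(7) = 6, φ(8) = 4, φ(9) = 6, φ(10) = 4, φ(11) = 10, φ(12) = 4, φ(13) = 12, φ(14) = 6, φ(15) = 8, φ(16) = 8, φ(17) = 16, φ(18) = 6, φ(19) = 18, φ(20) = 8, φ(21) = 12, φ(22) = 10, φ(23) = 22, φ(24) = 8, φ(25) = 20, φ(26) = 12, φ(27) = 18, φ(28) = 12, φ(29) = 28, φ(30) = 8, φ(31) = 30, φ(32) = 16, φ(33) = 20, φ(34) = 16, φ(35) = 24, φ(36) = 12, φ(37) = 36, φ(38) = 18, φ(39) = 24, φ(40) = 16, φ(41) = 40, φ(42) = 12, φ(43) = 42, φ(44) = 20, φ(45) = 24, φ(46) = 22, φ(47) = 46, φ(48) = 16, φ(49) = 42, φ(50) = 20, φ(51) = 32, φ(52) = 24, φ(53) = 52, φ(54) = 18, φ(55) = 40, φ(56) = 24, φ(57) = 36, φ(58) = 28, φ(59) = 58, φ(60) = 16, φ(61) = 60, φ(62) = 30, φ(63) = 36, φ(64) = 32, φ(65) = 48, φ(66) = 20, φ(67) = 66, φ(68) = 32, φ(69) = 44, φ(70) = 24, φ(71) = 70, φ(72) = 24, φ(73) = 72, φ(74) = 36, φ(75) = 40, φ(76) = 36, φ(77) = 60, φ(78) = 24, φ(79) = 78, φ(80) = 32, φ(81) = 54, φ(82) = 40, φ(83) = 82, φ(84) = 24, φ(85) = 64, φ(86) = 42, φ(87) = 56, φ(88) = 40, φ(89) = 88, φ(90) = 24, φ(91) = 72, φ(92) = 44, φ(93) = 60, φ(94) = 46, φ(95) = 72, φ(96) = 32, φ(97) = 96, φ(98) = 42, φ(99) = 60. Summing all 99 values: 3004. (Average order: Σ_{n ≤ x} φ(n) ~ (3/π²) x². For x = 99, (3/π²)·99² ≈ 2979.15.)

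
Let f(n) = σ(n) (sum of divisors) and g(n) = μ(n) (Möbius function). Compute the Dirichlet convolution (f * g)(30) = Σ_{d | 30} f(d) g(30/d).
(σ * μ)(30) = 30

Divisors of 30: [1, 2, 3, 5, 6, 10, 15, 30]. For each d | 30:
  d = 1: σ(1) · μ(30/1) = 1 · -1 = -1
  d = 2: σ(2) · μ(30/2) = 3 · 1 = 3
  d = 3: σ(3) · μ(30/3) = 4 · 1 = 4
  d = 5: σ(5) · μ(30/5) = 6 · 1 = 6
  d = 6: σ(6) · μ(30/6) = 12 · -1 = -12
  d = 10: σ(10) · μ(30/10) = 18 · -1 = -18
  d = 15: σ(15) · μ(30/15) = 24 · -1 = -24
  d = 30: σ(30) · μ(30/30) = 72 · 1 = 72
Summing: (σ * μ)(30) = -1 + 3 + 4 + 6 + -12 + -18 + -24 + 72 = 30.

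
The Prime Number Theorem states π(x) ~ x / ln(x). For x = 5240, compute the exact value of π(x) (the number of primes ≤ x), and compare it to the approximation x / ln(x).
π(5240) = 697;  x/ln(x) ≈ 611.86;  relative error ≈ 12.22%.

Directly count primes up to 5240: π(5240) = 697. The PNT approximation gives 5240/ln(5240) ≈ 5240/8.56408 ≈ 611.86. Relative error (π(x) − x/ln(x)) / π(x) ≈ 12.22%; the approximation is known to undercount slightly (Li(x) is a better estimate).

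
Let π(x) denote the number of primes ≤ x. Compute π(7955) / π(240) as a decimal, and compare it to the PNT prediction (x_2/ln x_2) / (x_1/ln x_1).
π(7955)/π(240) = 1005/52 ≈ 19.3269;  PNT prediction ≈ 20.2259.

π(240) = 52 and π(7955) = 1005, so π(7955)/π(240) ≈ 19.3269. The PNT-predicted ratio is (7955/ln(7955)) / (240/ln(240)) ≈ 20.2259. The two agree to within a few percent, as expected.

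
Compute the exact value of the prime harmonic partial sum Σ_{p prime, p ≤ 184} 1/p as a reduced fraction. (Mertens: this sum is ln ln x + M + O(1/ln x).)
Σ 1/p = 10408867916382550633331528920459565913027063402071390584941986323453055203/5397346292805549782720214077673687806275517530364350655459511599582614290

π(184) = 42, so the primes ≤ 184 are [2, 3, 5, 7, 11, 13, 17, 19, 23, 29, 31, 37, 41, 43, 47, 53, 59, 61, 67, 71, 73, 79, 83, 89, 97, 101, 103, 107, 109, 113, 127, 131, 137, 139, 149, 151, 157, 163, 167, 173, 179, 181]. Summing 1/p over these primes: 10408867916382550633331528920459565913027063402071390584941986323453055203/5397346292805549782720214077673687806275517530364350655459511599582614290 ≈ 1.9285. Mertens estimate ln ln(184) + 0.2615 ≈ 1.9130.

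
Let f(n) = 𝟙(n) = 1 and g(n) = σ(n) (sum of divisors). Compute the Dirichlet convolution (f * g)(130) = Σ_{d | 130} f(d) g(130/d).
(𝟙 * σ)(130) = 420

Divisors of 130: [1, 2, 5, 10, 13, 26, 65, 130]. For each d | 130:
  d = 1: 𝟙(1) · σ(130/1) = 1 · 252 = 252
  d = 2: 𝟙(2) · σ(130/2) = 1 · 84 = 84
  d = 5: 𝟙(5) · σ(130/5) = 1 · 42 = 42
  d = 10: 𝟙(10) · σ(130/10) = 1 · 14 = 14
  d = 13: 𝟙(13) · σ(130/13) = 1 · 18 = 18
  d = 26: 𝟙(26) · σ(130/26) = 1 · 6 = 6
  d = 65: 𝟙(65) · σ(130/65) = 1 · 3 = 3
  d = 130: 𝟙(130) · σ(130/130) = 1 · 1 = 1
Summing: (𝟙 * σ)(130) = 252 + 84 + 42 + 14 + 18 + 6 + 3 + 1 = 420.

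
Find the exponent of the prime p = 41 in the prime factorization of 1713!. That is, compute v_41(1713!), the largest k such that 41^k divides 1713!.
v_41(1713!) = 42

Legendre's formula: v_p(n!) = Σ_{k ≥ 1} ⌊n / p^k⌋. For p = 41, n = 1713, the terms are:
  ⌊1713/41^1⌋ = ⌊1713/41⌋ = 41
  ⌊1713/41^2⌋ = ⌊1713/1681⌋ = 1
(the next term ⌊1713/41^3⌋ = 0, terminating the sum). Summing: v_41(1713!) = 41 + 1 = 42.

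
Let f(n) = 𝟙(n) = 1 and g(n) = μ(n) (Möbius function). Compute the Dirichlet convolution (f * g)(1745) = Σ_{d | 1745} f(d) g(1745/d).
(𝟙 * μ)(1745) = 0

Divisors of 1745: [1, 5, 349, 1745]. For each d | 1745:
  d = 1: 𝟙(1) · μ(1745/1) = 1 · 1 = 1
  d = 5: 𝟙(5) · μ(1745/5) = 1 · -1 = -1
  d = 349: 𝟙(349) · μ(1745/349) = 1 · -1 = -1
  d = 1745: 𝟙(1745) · μ(1745/1745) = 1 · 1 = 1
Summing: (𝟙 * μ)(1745) = 1 + -1 + -1 + 1 = 0.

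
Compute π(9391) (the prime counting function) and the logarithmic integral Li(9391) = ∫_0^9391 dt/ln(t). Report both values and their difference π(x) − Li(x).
π(9391) = 1161;  Li(9391) ≈ 1179.79;  π(x) − Li(x) ≈ -18.79.

Direct count of primes ≤ 9391 gives π(9391) = 1161. Numerical evaluation of the logarithmic integral gives Li(9391) ≈ 1179.79. The difference π(x) − Li(x) ≈ -18.79 is typically negative for small/moderate x (Li(x) overestimates), though Littlewood's theorem shows this sign changes infinitely often.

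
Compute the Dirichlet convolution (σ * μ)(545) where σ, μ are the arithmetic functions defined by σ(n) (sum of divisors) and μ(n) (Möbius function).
(σ * μ)(545) = 545

Divisors of 545: [1, 5, 109, 545]. For each d | 545:
  d = 1: σ(1) · μ(545/1) = 1 · 1 = 1
  d = 5: σ(5) · μ(545/5) = 6 · -1 = -6
  d = 109: σ(109) · μ(545/109) = 110 · -1 = -110
  d = 545: σ(545) · μ(545/545) = 660 · 1 = 660
Summing: (σ * μ)(545) = 1 + -6 + -110 + 660 = 545.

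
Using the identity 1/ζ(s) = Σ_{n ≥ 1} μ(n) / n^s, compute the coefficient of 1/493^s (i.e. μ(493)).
μ(493) = 1

Factor n = 493 = 17 · 29. μ(n) = 0 if any exponent ≥ 2 (not squarefree); otherwise μ(n) = (−1)^{ω(n)} where ω(n) is the number of distinct prime factors. Applying: μ(493) = 1.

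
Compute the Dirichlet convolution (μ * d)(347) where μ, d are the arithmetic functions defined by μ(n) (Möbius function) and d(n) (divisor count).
(μ * d)(347) = 1

Divisors of 347: [1, 347]. For each d | 347:
  d = 1: μ(1) · d(347/1) = 1 · 2 = 2
  d = 347: μ(347) · d(347/347) = -1 · 1 = -1
Summing: (μ * d)(347) = 2 + -1 = 1.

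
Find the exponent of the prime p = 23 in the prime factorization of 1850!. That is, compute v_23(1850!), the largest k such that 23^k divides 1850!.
v_23(1850!) = 83

Legendre's formula: v_p(n!) = Σ_{k ≥ 1} ⌊n / p^k⌋. For p = 23, n = 1850, the terms are:
  ⌊1850/23^1⌋ = ⌊1850/23⌋ = 80
  ⌊1850/23^2⌋ = ⌊1850/529⌋ = 3
(the next term ⌊1850/23^3⌋ = 0, terminating the sum). Summing: v_23(1850!) = 80 + 3 = 83.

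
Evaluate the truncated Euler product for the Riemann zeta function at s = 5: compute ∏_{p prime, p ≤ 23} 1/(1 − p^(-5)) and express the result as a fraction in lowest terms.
∏ = 582482264223124461788463317320875/561738592476112179351889397970176

The primes p ≤ 23 are [2, 3, 5, 7, 11, 13, 17, 19, 23]. For each prime, (1 − 1/p^5)^(-1) = p^5 / (p^5 − 1). The product is (1 − 1/2^5)^(-1), (1 − 1/3^5)^(-1), (1 − 1/5^5)^(-1), (1 − 1/7^5)^(-1), (1 − 1/11^5)^(-1), (1 − 1/13^5)^(-1), (1 − 1/17^5)^(-1), (1 − 1/19^5)^(-1), (1 − 1/23^5)^(-1) = ∏ p^5 / (p^5 − 1) = 582482264223124461788463317320875/561738592476112179351889397970176.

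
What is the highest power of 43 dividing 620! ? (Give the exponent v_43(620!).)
v_43(620!) = 14

Legendre's formula: v_p(n!) = Σ_{k ≥ 1} ⌊n / p^k⌋. For p = 43, n = 620, the terms are:
  ⌊620/43^1⌋ = ⌊620/43⌋ = 14
(the next term ⌊620/43^2⌋ = 0, terminating the sum). Summing: v_43(620!) = 14 = 14.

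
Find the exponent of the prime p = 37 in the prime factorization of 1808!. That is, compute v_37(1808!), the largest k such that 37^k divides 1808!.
v_37(1808!) = 49

Legendre's formula: v_p(n!) = Σ_{k ≥ 1} ⌊n / p^k⌋. For p = 37, n = 1808, the terms are:
  ⌊1808/37^1⌋ = ⌊1808/37⌋ = 48
  ⌊1808/37^2⌋ = ⌊1808/1369⌋ = 1
(the next term ⌊1808/37^3⌋ = 0, terminating the sum). Summing: v_37(1808!) = 48 + 1 = 49.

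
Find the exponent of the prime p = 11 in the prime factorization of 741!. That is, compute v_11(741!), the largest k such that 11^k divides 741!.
v_11(741!) = 73

Legendre's formula: v_p(n!) = Σ_{k ≥ 1} ⌊n / p^k⌋. For p = 11, n = 741, the terms are:
  ⌊741/11^1⌋ = ⌊741/11⌋ = 67
  ⌊741/11^2⌋ = ⌊741/121⌋ = 6
(the next term ⌊741/11^3⌋ = 0, terminating the sum). Summing: v_11(741!) = 67 + 6 = 73.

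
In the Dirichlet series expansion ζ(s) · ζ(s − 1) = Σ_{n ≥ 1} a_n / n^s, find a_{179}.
σ(179) = 180

In the product (Σ m^0/m^s)(Σ k / k^s) = Σ (Σ_{d | n} d) / n^s, the coefficient of 1/n^s is σ(n) = Σ_{d | n} d. For n = 179, divisors are [1, 179]; summing: σ(179) = 180.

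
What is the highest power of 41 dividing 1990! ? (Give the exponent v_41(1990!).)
v_41(1990!) = 49

Legendre's formula: v_p(n!) = Σ_{k ≥ 1} ⌊n / p^k⌋. For p = 41, n = 1990, the terms are:
  ⌊1990/41^1⌋ = ⌊1990/41⌋ = 48
  ⌊1990/41^2⌋ = ⌊1990/1681⌋ = 1
(the next term ⌊1990/41^3⌋ = 0, terminating the sum). Summing: v_41(1990!) = 48 + 1 = 49.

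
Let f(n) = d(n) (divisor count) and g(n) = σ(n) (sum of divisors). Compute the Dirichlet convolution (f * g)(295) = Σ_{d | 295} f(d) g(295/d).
(d * σ)(295) = 496

Divisors of 295: [1, 5, 59, 295]. For each d | 295:
  d = 1: d(1) · σ(295/1) = 1 · 360 = 360
  d = 5: d(5) · σ(295/5) = 2 · 60 = 120
  d = 59: d(59) · σ(295/59) = 2 · 6 = 12
  d = 295: d(295) · σ(295/295) = 4 · 1 = 4
Summing: (d * σ)(295) = 360 + 120 + 12 + 4 = 496.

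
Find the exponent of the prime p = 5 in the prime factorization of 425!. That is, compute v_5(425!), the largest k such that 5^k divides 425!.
v_5(425!) = 105

Legendre's formula: v_p(n!) = Σ_{k ≥ 1} ⌊n / p^k⌋. For p = 5, n = 425, the terms are:
  ⌊425/5^1⌋ = ⌊425/5⌋ = 85
  ⌊425/5^2⌋ = ⌊425/25⌋ = 17
  ⌊425/5^3⌋ = ⌊425/125⌋ = 3
(the next term ⌊425/5^4⌋ = 0, terminating the sum). Summing: v_5(425!) = 85 + 17 + 3 = 105.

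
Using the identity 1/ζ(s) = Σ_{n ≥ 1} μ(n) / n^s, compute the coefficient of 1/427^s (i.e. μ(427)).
μ(427) = 1

Factor n = 427 = 7 · 61. μ(n) = 0 if any exponent ≥ 2 (not squarefree); otherwise μ(n) = (−1)^{ω(n)} where ω(n) is the number of distinct prime factors. Applying: μ(427) = 1.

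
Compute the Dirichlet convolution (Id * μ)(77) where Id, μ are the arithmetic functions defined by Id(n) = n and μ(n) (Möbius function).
(Id * μ)(77) = 60

Divisors of 77: [1, 7, 11, 77]. For each d | 77:
  d = 1: Id(1) · μ(77/1) = 1 · 1 = 1
  d = 7: Id(7) · μ(77/7) = 7 · -1 = -7
  d = 11: Id(11) · μ(77/11) = 11 · -1 = -11
  d = 77: Id(77) · μ(77/77) = 77 · 1 = 77
Summing: (Id * μ)(77) = 1 + -7 + -11 + 77 = 60.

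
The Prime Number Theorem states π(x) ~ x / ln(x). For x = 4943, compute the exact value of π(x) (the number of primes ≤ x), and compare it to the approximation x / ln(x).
π(4943) = 661;  x/ln(x) ≈ 581.14;  relative error ≈ 12.08%.

Directly count primes up to 4943: π(4943) = 661. The PNT approximation gives 4943/ln(4943) ≈ 4943/8.50573 ≈ 581.14. Relative error (π(x) − x/ln(x)) / π(x) ≈ 12.08%; the approximation is known to undercount slightly (Li(x) is a better estimate).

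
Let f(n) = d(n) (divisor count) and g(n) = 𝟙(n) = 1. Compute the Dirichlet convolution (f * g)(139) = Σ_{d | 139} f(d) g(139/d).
(d * 𝟙)(139) = 3

Divisors of 139: [1, 139]. For each d | 139:
  d = 1: d(1) · 𝟙(139/1) = 1 · 1 = 1
  d = 139: d(139) · 𝟙(139/139) = 2 · 1 = 2
Summing: (d * 𝟙)(139) = 1 + 2 = 3.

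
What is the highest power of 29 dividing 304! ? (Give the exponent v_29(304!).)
v_29(304!) = 10

Legendre's formula: v_p(n!) = Σ_{k ≥ 1} ⌊n / p^k⌋. For p = 29, n = 304, the terms are:
  ⌊304/29^1⌋ = ⌊304/29⌋ = 10
(the next term ⌊304/29^2⌋ = 0, terminating the sum). Summing: v_29(304!) = 10 = 10.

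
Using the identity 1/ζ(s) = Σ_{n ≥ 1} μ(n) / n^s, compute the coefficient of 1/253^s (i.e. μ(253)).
μ(253) = 1

Factor n = 253 = 11 · 23. μ(n) = 0 if any exponent ≥ 2 (not squarefree); otherwise μ(n) = (−1)^{ω(n)} where ω(n) is the number of distinct prime factors. Applying: μ(253) = 1.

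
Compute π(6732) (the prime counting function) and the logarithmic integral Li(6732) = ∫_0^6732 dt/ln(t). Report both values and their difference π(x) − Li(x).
π(6732) = 867;  Li(6732) ≈ 883.99;  π(x) − Li(x) ≈ -16.99.

Direct count of primes ≤ 6732 gives π(6732) = 867. Numerical evaluation of the logarithmic integral gives Li(6732) ≈ 883.99. The difference π(x) − Li(x) ≈ -16.99 is typically negative for small/moderate x (Li(x) overestimates), though Littlewood's theorem shows this sign changes infinitely often.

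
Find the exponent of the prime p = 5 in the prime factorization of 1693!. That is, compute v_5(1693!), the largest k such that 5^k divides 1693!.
v_5(1693!) = 420

Legendre's formula: v_p(n!) = Σ_{k ≥ 1} ⌊n / p^k⌋. For p = 5, n = 1693, the terms are:
  ⌊1693/5^1⌋ = ⌊1693/5⌋ = 338
  ⌊1693/5^2⌋ = ⌊1693/25⌋ = 67
  ⌊1693/5^3⌋ = ⌊1693/125⌋ = 13
  ⌊1693/5^4⌋ = ⌊1693/625⌋ = 2
(the next term ⌊1693/5^5⌋ = 0, terminating the sum). Summing: v_5(1693!) = 338 + 67 + 13 + 2 = 420.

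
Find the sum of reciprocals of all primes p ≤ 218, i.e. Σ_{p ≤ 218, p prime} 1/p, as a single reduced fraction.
Σ 1/p = 3215488142498485484492183158345029261034221047849345857469577412562094716564064084247/1645783550795210387735581011435590727981167322669649249414629852197255934130751870910

π(218) = 47, so the primes ≤ 218 are [2, 3, 5, 7, 11, 13, 17, 19, 23, 29, 31, 37, 41, 43, 47, 53, 59, 61, 67, 71, 73, 79, 83, 89, 97, 101, 103, 107, 109, 113, 127, 131, 137, 139, 149, 151, 157, 163, 167, 173, 179, 181, 191, 193, 197, 199, 211]. Summing 1/p over these primes: 3215488142498485484492183158345029261034221047849345857469577412562094716564064084247/1645783550795210387735581011435590727981167322669649249414629852197255934130751870910 ≈ 1.9538. Mertens estimate ln ln(218) + 0.2615 ≈ 1.9450.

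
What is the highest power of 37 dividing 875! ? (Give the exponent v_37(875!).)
v_37(875!) = 23

Legendre's formula: v_p(n!) = Σ_{k ≥ 1} ⌊n / p^k⌋. For p = 37, n = 875, the terms are:
  ⌊875/37^1⌋ = ⌊875/37⌋ = 23
(the next term ⌊875/37^2⌋ = 0, terminating the sum). Summing: v_37(875!) = 23 = 23.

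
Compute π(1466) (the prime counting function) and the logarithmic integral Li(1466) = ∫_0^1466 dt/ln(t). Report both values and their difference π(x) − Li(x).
π(1466) = 232;  Li(1466) ≈ 243.16;  π(x) − Li(x) ≈ -11.16.

Direct count of primes ≤ 1466 gives π(1466) = 232. Numerical evaluation of the logarithmic integral gives Li(1466) ≈ 243.16. The difference π(x) − Li(x) ≈ -11.16 is typically negative for small/moderate x (Li(x) overestimates), though Littlewood's theorem shows this sign changes infinitely often.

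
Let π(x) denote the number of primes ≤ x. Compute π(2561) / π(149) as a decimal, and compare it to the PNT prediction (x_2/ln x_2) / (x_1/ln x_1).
π(2561)/π(149) = 375/35 ≈ 10.7143;  PNT prediction ≈ 10.9589.

π(149) = 35 and π(2561) = 375, so π(2561)/π(149) ≈ 10.7143. The PNT-predicted ratio is (2561/ln(2561)) / (149/ln(149)) ≈ 10.9589. The two agree to within a few percent, as expected.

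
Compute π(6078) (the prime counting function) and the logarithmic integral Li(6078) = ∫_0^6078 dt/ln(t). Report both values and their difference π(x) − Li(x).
π(6078) = 792;  Li(6078) ≈ 809.37;  π(x) − Li(x) ≈ -17.37.

Direct count of primes ≤ 6078 gives π(6078) = 792. Numerical evaluation of the logarithmic integral gives Li(6078) ≈ 809.37. The difference π(x) − Li(x) ≈ -17.37 is typically negative for small/moderate x (Li(x) overestimates), though Littlewood's theorem shows this sign changes infinitely often.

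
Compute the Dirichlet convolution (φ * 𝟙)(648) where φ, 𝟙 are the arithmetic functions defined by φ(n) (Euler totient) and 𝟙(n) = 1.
(φ * 𝟙)(648) = 648

Divisors of 648: [1, 2, 3, 4, 6, 8, 9, 12, 18, 24, 27, 36, 54, 72, 81, 108, 162, 216, 324, 648]. For each d | 648:
  d = 1: φ(1) · 𝟙(648/1) = 1 · 1 = 1
  d = 2: φ(2) · 𝟙(648/2) = 1 · 1 = 1
  d = 3: φ(3) · 𝟙(648/3) = 2 · 1 = 2
  d = 4: φ(4) · 𝟙(648/4) = 2 · 1 = 2
  d = 6: φ(6) · 𝟙(648/6) = 2 · 1 = 2
  d = 8: φ(8) · 𝟙(648/8) = 4 · 1 = 4
  d = 9: φ(9) · 𝟙(648/9) = 6 · 1 = 6
  d = 12: φ(12) · 𝟙(648/12) = 4 · 1 = 4
  d = 18: φ(18) · 𝟙(648/18) = 6 · 1 = 6
  d = 24: φ(24) · 𝟙(648/24) = 8 · 1 = 8
  d = 27: φ(27) · 𝟙(648/27) = 18 · 1 = 18
  d = 36: φ(36) · 𝟙(648/36) = 12 · 1 = 12
  d = 54: φ(54) · 𝟙(648/54) = 18 · 1 = 18
  d = 72: φ(72) · 𝟙(648/72) = 24 · 1 = 24
  d = 81: φ(81) · 𝟙(648/81) = 54 · 1 = 54
  d = 108: φ(108) · 𝟙(648/108) = 36 · 1 = 36
  d = 162: φ(162) · 𝟙(648/162) = 54 · 1 = 54
  d = 216: φ(216) · 𝟙(648/216) = 72 · 1 = 72
  d = 324: φ(324) · 𝟙(648/324) = 108 · 1 = 108
  d = 648: φ(648) · 𝟙(648/648) = 216 · 1 = 216
Summing: (φ * 𝟙)(648) = 1 + 1 + 2 + 2 + 2 + 4 + 6 + 4 + 6 + 8 + 18 + 12 + 18 + 24 + 54 + 36 + 54 + 72 + 108 + 216 = 648.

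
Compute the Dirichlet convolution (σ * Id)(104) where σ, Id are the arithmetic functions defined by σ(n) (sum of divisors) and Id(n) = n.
(σ * Id)(104) = 1323

Divisors of 104: [1, 2, 4, 8, 13, 26, 52, 104]. For each d | 104:
  d = 1: σ(1) · Id(104/1) = 1 · 104 = 104
  d = 2: σ(2) · Id(104/2) = 3 · 52 = 156
  d = 4: σ(4) · Id(104/4) = 7 · 26 = 182
  d = 8: σ(8) · Id(104/8) = 15 · 13 = 195
  d = 13: σ(13) · Id(104/13) = 14 · 8 = 112
  d = 26: σ(26) · Id(104/26) = 42 · 4 = 168
  d = 52: σ(52) · Id(104/52) = 98 · 2 = 196
  d = 104: σ(104) · Id(104/104) = 210 · 1 = 210
Summing: (σ * Id)(104) = 104 + 156 + 182 + 195 + 112 + 168 + 196 + 210 = 1323.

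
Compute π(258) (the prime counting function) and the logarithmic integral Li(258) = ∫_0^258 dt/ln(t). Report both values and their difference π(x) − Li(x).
π(258) = 55;  Li(258) ≈ 60.87;  π(x) − Li(x) ≈ -5.87.

Direct count of primes ≤ 258 gives π(258) = 55. Numerical evaluation of the logarithmic integral gives Li(258) ≈ 60.87. The difference π(x) − Li(x) ≈ -5.87 is typically negative for small/moderate x (Li(x) overestimates), though Littlewood's theorem shows this sign changes infinitely often.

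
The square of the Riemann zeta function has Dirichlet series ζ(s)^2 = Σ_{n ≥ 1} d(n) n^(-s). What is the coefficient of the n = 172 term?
d(172) = 6

ζ(s)^2 = (Σ 1/m^s)(Σ 1/k^s). The coefficient of 1/n^s in the product is the number of ordered pairs (m, k) with mk = n, which equals d(n). For n = 172, divisors are [1, 2, 4, 43, 86, 172], so d(172) = 6.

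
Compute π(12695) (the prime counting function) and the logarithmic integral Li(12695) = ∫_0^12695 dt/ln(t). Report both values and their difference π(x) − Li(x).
π(12695) = 1515;  Li(12695) ≈ 1534.87;  π(x) − Li(x) ≈ -19.87.

Direct count of primes ≤ 12695 gives π(12695) = 1515. Numerical evaluation of the logarithmic integral gives Li(12695) ≈ 1534.87. The difference π(x) − Li(x) ≈ -19.87 is typically negative for small/moderate x (Li(x) overestimates), though Littlewood's theorem shows this sign changes infinitely often.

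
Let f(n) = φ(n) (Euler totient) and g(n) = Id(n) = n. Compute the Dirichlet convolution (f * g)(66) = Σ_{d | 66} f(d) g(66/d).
(φ * Id)(66) = 315

Divisors of 66: [1, 2, 3, 6, 11, 22, 33, 66]. For each d | 66:
  d = 1: φ(1) · Id(66/1) = 1 · 66 = 66
  d = 2: φ(2) · Id(66/2) = 1 · 33 = 33
  d = 3: φ(3) · Id(66/3) = 2 · 22 = 44
  d = 6: φ(6) · Id(66/6) = 2 · 11 = 22
  d = 11: φ(11) · Id(66/11) = 10 · 6 = 60
  d = 22: φ(22) · Id(66/22) = 10 · 3 = 30
  d = 33: φ(33) · Id(66/33) = 20 · 2 = 40
  d = 66: φ(66) · Id(66/66) = 20 · 1 = 20
Summing: (φ * Id)(66) = 66 + 33 + 44 + 22 + 60 + 30 + 40 + 20 = 315.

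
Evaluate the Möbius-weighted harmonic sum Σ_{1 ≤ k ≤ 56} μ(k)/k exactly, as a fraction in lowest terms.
Σ μ(k)/k = -17255220085293371/10863052825730014910

Values of μ(k) for 1 ≤ k ≤ 56: μ(1) = 1, μ(2) = -1, μ(3) = -1, μ(5) = -1, μ(6) = 1, μ(7) = -1, μ(10) = 1, μ(11) = -1, μ(13) = -1, μ(14) = 1, μ(15) = 1, μ(17) = -1, μ(19) = -1, μ(21) = 1, μ(22) = 1, μ(23) = -1, μ(26) = 1, μ(29) = -1, μ(30) = -1, μ(31) = -1, μ(33) = 1, μ(34) = 1, μ(35) = 1, μ(37) = -1, μ(38) = 1, μ(39) = 1, μ(41) = -1, μ(42) = -1, μ(43) = -1, μ(46) = 1, μ(47) = -1, μ(51) = 1, μ(53) = -1, μ(55) = 1, with μ = 0 on non-squarefree integers. Summing μ(k)/k for k where μ(k) ≠ 0 gives -17255220085293371/10863052825730014910 ≈ -0.0016. (PNT ⟺ this sum → 0 as n → ∞.)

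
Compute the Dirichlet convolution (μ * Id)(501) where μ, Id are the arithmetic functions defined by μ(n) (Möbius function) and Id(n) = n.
(μ * Id)(501) = 332

Divisors of 501: [1, 3, 167, 501]. For each d | 501:
  d = 1: μ(1) · Id(501/1) = 1 · 501 = 501
  d = 3: μ(3) · Id(501/3) = -1 · 167 = -167
  d = 167: μ(167) · Id(501/167) = -1 · 3 = -3
  d = 501: μ(501) · Id(501/501) = 1 · 1 = 1
Summing: (μ * Id)(501) = 501 + -167 + -3 + 1 = 332.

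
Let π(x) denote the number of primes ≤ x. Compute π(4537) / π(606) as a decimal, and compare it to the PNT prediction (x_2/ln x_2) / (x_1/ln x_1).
π(4537)/π(606) = 615/110 ≈ 5.5909;  PNT prediction ≈ 5.6968.

π(606) = 110 and π(4537) = 615, so π(4537)/π(606) ≈ 5.5909. The PNT-predicted ratio is (4537/ln(4537)) / (606/ln(606)) ≈ 5.6968. The two agree to within a few percent, as expected.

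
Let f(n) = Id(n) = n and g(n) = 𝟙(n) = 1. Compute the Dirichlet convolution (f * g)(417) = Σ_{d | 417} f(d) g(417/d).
(Id * 𝟙)(417) = 560

Divisors of 417: [1, 3, 139, 417]. For each d | 417:
  d = 1: Id(1) · 𝟙(417/1) = 1 · 1 = 1
  d = 3: Id(3) · 𝟙(417/3) = 3 · 1 = 3
  d = 139: Id(139) · 𝟙(417/139) = 139 · 1 = 139
  d = 417: Id(417) · 𝟙(417/417) = 417 · 1 = 417
Summing: (Id * 𝟙)(417) = 1 + 3 + 139 + 417 = 560.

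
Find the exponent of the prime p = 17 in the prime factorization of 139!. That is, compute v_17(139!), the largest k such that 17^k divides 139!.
v_17(139!) = 8

Legendre's formula: v_p(n!) = Σ_{k ≥ 1} ⌊n / p^k⌋. For p = 17, n = 139, the terms are:
  ⌊139/17^1⌋ = ⌊139/17⌋ = 8
(the next term ⌊139/17^2⌋ = 0, terminating the sum). Summing: v_17(139!) = 8 = 8.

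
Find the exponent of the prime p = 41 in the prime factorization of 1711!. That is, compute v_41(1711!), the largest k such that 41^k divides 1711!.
v_41(1711!) = 42

Legendre's formula: v_p(n!) = Σ_{k ≥ 1} ⌊n / p^k⌋. For p = 41, n = 1711, the terms are:
  ⌊1711/41^1⌋ = ⌊1711/41⌋ = 41
  ⌊1711/41^2⌋ = ⌊1711/1681⌋ = 1
(the next term ⌊1711/41^3⌋ = 0, terminating the sum). Summing: v_41(1711!) = 41 + 1 = 42.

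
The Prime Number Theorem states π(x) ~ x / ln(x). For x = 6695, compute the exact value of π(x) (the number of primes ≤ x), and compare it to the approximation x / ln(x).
π(6695) = 863;  x/ln(x) ≈ 760.01;  relative error ≈ 11.93%.

Directly count primes up to 6695: π(6695) = 863. The PNT approximation gives 6695/ln(6695) ≈ 6695/8.80912 ≈ 760.01. Relative error (π(x) − x/ln(x)) / π(x) ≈ 11.93%; the approximation is known to undercount slightly (Li(x) is a better estimate).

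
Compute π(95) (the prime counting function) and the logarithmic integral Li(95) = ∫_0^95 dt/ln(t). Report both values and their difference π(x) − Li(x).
π(95) = 24;  Li(95) ≈ 29.03;  π(x) − Li(x) ≈ -5.03.

Direct count of primes ≤ 95 gives π(95) = 24. Numerical evaluation of the logarithmic integral gives Li(95) ≈ 29.03. The difference π(x) − Li(x) ≈ -5.03 is typically negative for small/moderate x (Li(x) overestimates), though Littlewood's theorem shows this sign changes infinitely often.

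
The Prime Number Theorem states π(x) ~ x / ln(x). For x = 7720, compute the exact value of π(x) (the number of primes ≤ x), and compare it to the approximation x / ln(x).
π(7720) = 979;  x/ln(x) ≈ 862.42;  relative error ≈ 11.91%.

Directly count primes up to 7720: π(7720) = 979. The PNT approximation gives 7720/ln(7720) ≈ 7720/8.95157 ≈ 862.42. Relative error (π(x) − x/ln(x)) / π(x) ≈ 11.91%; the approximation is known to undercount slightly (Li(x) is a better estimate).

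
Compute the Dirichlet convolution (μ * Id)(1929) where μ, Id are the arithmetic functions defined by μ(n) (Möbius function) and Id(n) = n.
(μ * Id)(1929) = 1284

Divisors of 1929: [1, 3, 643, 1929]. For each d | 1929:
  d = 1: μ(1) · Id(1929/1) = 1 · 1929 = 1929
  d = 3: μ(3) · Id(1929/3) = -1 · 643 = -643
  d = 643: μ(643) · Id(1929/643) = -1 · 3 = -3
  d = 1929: μ(1929) · Id(1929/1929) = 1 · 1 = 1
Summing: (μ * Id)(1929) = 1929 + -643 + -3 + 1 = 1284.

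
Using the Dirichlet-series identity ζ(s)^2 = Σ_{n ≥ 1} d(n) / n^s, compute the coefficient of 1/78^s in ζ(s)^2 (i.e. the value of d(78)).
d(78) = 8

ζ(s)^2 = (Σ 1/m^s)(Σ 1/k^s). The coefficient of 1/n^s in the product is the number of ordered pairs (m, k) with mk = n, which equals d(n). For n = 78, divisors are [1, 2, 3, 6, 13, 26, 39, 78], so d(78) = 8.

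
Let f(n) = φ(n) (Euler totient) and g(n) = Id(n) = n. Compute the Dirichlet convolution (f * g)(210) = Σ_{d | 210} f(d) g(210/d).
(φ * Id)(210) = 1755

Divisors of 210: [1, 2, 3, 5, 6, 7, 10, 14, 15, 21, 30, 35, 42, 70, 105, 210]. For each d | 210:
  d = 1: φ(1) · Id(210/1) = 1 · 210 = 210
  d = 2: φ(2) · Id(210/2) = 1 · 105 = 105
  d = 3: φ(3) · Id(210/3) = 2 · 70 = 140
  d = 5: φ(5) · Id(210/5) = 4 · 42 = 168
  d = 6: φ(6) · Id(210/6) = 2 · 35 = 70
  d = 7: φ(7) · Id(210/7) = 6 · 30 = 180
  d = 10: φ(10) · Id(210/10) = 4 · 21 = 84
  d = 14: φ(14) · Id(210/14) = 6 · 15 = 90
  d = 15: φ(15) · Id(210/15) = 8 · 14 = 112
  d = 21: φ(21) · Id(210/21) = 12 · 10 = 120
  d = 30: φ(30) · Id(210/30) = 8 · 7 = 56
  d = 35: φ(35) · Id(210/35) = 24 · 6 = 144
  d = 42: φ(42) · Id(210/42) = 12 · 5 = 60
  d = 70: φ(70) · Id(210/70) = 24 · 3 = 72
  d = 105: φ(105) · Id(210/105) = 48 · 2 = 96
  d = 210: φ(210) · Id(210/210) = 48 · 1 = 48
Summing: (φ * Id)(210) = 210 + 105 + 140 + 168 + 70 + 180 + 84 + 90 + 112 + 120 + 56 + 144 + 60 + 72 + 96 + 48 = 1755.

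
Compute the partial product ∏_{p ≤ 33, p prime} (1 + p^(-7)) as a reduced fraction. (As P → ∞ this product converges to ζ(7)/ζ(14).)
∏ = 45636384576315690080929715569674882079693135504462522074208731086848/45261280733327250662945753058202857554009606630517518569698816246875

The primes p ≤ 33 are [2, 3, 5, 7, 11, 13, 17, 19, 23, 29, 31]. For each, (1 + 1/p^7) = (p^7 + 1)/p^7. Multiplying these fractions over p ∈ [2, 3, 5, 7, 11, 13, 17, 19, 23, 29, 31] gives 45636384576315690080929715569674882079693135504462522074208731086848/45261280733327250662945753058202857554009606630517518569698816246875. (In the limit P → ∞ this tends to ζ(7)/ζ(14).)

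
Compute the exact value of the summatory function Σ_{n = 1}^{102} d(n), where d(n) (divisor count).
Σ_{n ≤ 102} d(n) = 492

Compute d(n) for each 1 ≤ n ≤ 102: d(1) = 1, d(2) = 2, d(3) = 2, d(4) = 3, d(5) = 2, d(6) = 4, d(7) = 2, d(8) = 4, d(9) = 3, d(10) = 4, d(11) = 2, d(12) = 6, d(13) = 2, d(14) = 4, d(15) = 4, d(16) = 5, d(17) = 2, d(18) = 6, d(19) = 2, d(20) = 6, d(21) = 4, d(22) = 4, d(23) = 2, d(24) = 8, d(25) = 3, d(26) = 4, d(27) = 4, d(28) = 6, d(29) = 2, d(30) = 8, d(31) = 2, d(32) = 6, d(33) = 4, d(34) = 4, d(35) = 4, d(36) = 9, d(37) = 2, d(38) = 4, d(39) = 4, d(40) = 8, d(41) = 2, d(42) = 8, d(43) = 2, d(44) = 6, d(45) = 6, d(46) = 4, d(47) = 2, d(48) = 10, d(49) = 3, d(50) = 6, d(51) = 4, d(52) = 6, d(53) = 2, d(54) = 8, d(55) = 4, d(56) = 8, d(57) = 4, d(58) = 4, d(59) = 2, d(60) = 12, d(61) = 2, d(62) = 4, d(63) = 6, d(64) = 7, d(65) = 4, d(66) = 8, d(67) = 2, d(68) = 6, d(69) = 4, d(70) = 8, d(71) = 2, d(72) = 12, d(73) = 2, d(74) = 4, d(75) = 6, d(76) = 6, d(77) = 4, d(78) = 8, d(79) = 2, d(80) = 10, d(81) = 5, d(82) = 4, d(83) = 2, d(84) = 12, d(85) = 4, d(86) = 4, d(87) = 4, d(88) = 8, d(89) = 2, d(90) = 12, d(91) = 4, d(92) = 6, d(93) = 4, d(94) = 4, d(95) = 4, d(96) = 12, d(97) = 2, d(98) = 6, d(99) = 6, d(100) = 9, d(101) = 2, d(102) = 8. Summing all 102 values: 492. (Dirichlet's divisor formula: Σ_{n ≤ x} d(n) = x ln(x) + (2γ − 1) x + O(√x). For x = 102, the asymptotic estimate is ≈ 487.50.)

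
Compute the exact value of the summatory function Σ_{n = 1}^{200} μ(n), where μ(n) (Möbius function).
Σ_{n ≤ 200} μ(n) = -8

Compute μ(n) for each 1 ≤ n ≤ 200: μ(1) = 1, μ(2) = -1, μ(3) = -1, μ(4) = 0, μ(5) = -1, μ(6) = 1, μ(7) = -1, μ(8) = 0, μ(9) = 0, μ(10) = 1, μ(11) = -1, μ(12) = 0, μ(13) = -1, μ(14) = 1, μ(15) = 1, μ(16) = 0, μ(17) = -1, μ(18) = 0, μ(19) = -1, μ(20) = 0, μ(21) = 1, μ(22) = 1, μ(23) = -1, μ(24) = 0, μ(25) = 0, μ(26) = 1, μ(27) = 0, μ(28) = 0, μ(29) = -1, μ(30) = -1, μ(31) = -1, μ(32) = 0, μ(33) = 1, μ(34) = 1, μ(35) = 1, μ(36) = 0, μ(37) = -1, μ(38) = 1, μ(39) = 1, μ(40) = 0, μ(41) = -1, μ(42) = -1, μ(43) = -1, μ(44) = 0, μ(45) = 0, μ(46) = 1, μ(47) = -1, μ(48) = 0, μ(49) = 0, μ(50) = 0, μ(51) = 1, μ(52) = 0, μ(53) = -1, μ(54) = 0, μ(55) = 1, μ(56) = 0, μ(57) = 1, μ(58) = 1, μ(59) = -1, μ(60) = 0, μ(61) = -1, μ(62) = 1, μ(63) = 0, μ(64) = 0, μ(65) = 1, μ(66) = -1, μ(67) = -1, μ(68) = 0, μ(69) = 1, μ(70) = -1, μ(71) = -1, μ(72) = 0, μ(73) = -1, μ(74) = 1, μ(75) = 0, μ(76) = 0, μ(77) = 1, μ(78) = -1, μ(79) = -1, μ(80) = 0, μ(81) = 0, μ(82) = 1, μ(83) = -1, μ(84) = 0, μ(85) = 1, μ(86) = 1, μ(87) = 1, μ(88) = 0, μ(89) = -1, μ(90) = 0, μ(91) = 1, μ(92) = 0, μ(93) = 1, μ(94) = 1, μ(95) = 1, μ(96) = 0, μ(97) = -1, μ(98) = 0, μ(99) = 0, μ(100) = 0, μ(101) = -1, μ(102) = -1, μ(103) = -1, μ(104) = 0, μ(105) = -1, μ(106) = 1, μ(107) = -1, μ(108) = 0, μ(109) = -1, μ(110) = -1, μ(111) = 1, μ(112) = 0, μ(113) = -1, μ(114) = -1, μ(115) = 1, μ(116) = 0, μ(117) = 0, μ(118) = 1, μ(119) = 1, μ(120) = 0, μ(121) = 0, μ(122) = 1, μ(123) = 1, μ(124) = 0, μ(125) = 0, μ(126) = 0, μ(127) = -1, μ(128) = 0, μ(129) = 1, μ(130) = -1, μ(131) = -1, μ(132) = 0, μ(133) = 1, μ(134) = 1, μ(135) = 0, μ(136) = 0, μ(137) = -1, μ(138) = -1, μ(139) = -1, μ(140) = 0, μ(141) = 1, μ(142) = 1, μ(143) = 1, μ(144) = 0, μ(145) = 1, μ(146) = 1, μ(147) = 0, μ(148) = 0, μ(149) = -1, μ(150) = 0, μ(151) = -1, μ(152) = 0, μ(153) = 0, μ(154) = -1, μ(155) = 1, μ(156) = 0, μ(157) = -1, μ(158) = 1, μ(159) = 1, μ(160) = 0, μ(161) = 1, μ(162) = 0, μ(163) = -1, μ(164) = 0, μ(165) = -1, μ(166) = 1, μ(167) = -1, μ(168) = 0, μ(169) = 0, μ(170) = -1, μ(171) = 0, μ(172) = 0, μ(173) = -1, μ(174) = -1, μ(175) = 0, μ(176) = 0, μ(177) = 1, μ(178) = 1, μ(179) = -1, μ(180) = 0, μ(181) = -1, μ(182) = -1, μ(183) = 1, μ(184) = 0, μ(185) = 1, μ(186) = -1, μ(187) = 1, μ(188) = 0, μ(189) = 0, μ(190) = -1, μ(191) = -1, μ(192) = 0, μ(193) = -1, μ(194) = 1, μ(195) = -1, μ(196) = 0, μ(197) = -1, μ(198) = 0, μ(199) = -1, μ(200) = 0. Summing all 200 values: -8. (Mertens function M(x) = Σ_{n ≤ x} μ(n); on average M(x) should be small (PNT ⟺ M(x) = o(x)).)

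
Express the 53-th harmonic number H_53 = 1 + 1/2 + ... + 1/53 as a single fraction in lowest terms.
H_53 = 748469853272339196210427/164249358725037825439200

Direct summation: H_53 = 1 + 1/2 + ... + 1/53. The least common denominator is lcm(1, ..., 53) = 164249358725037825439200; over this denominator the numerator is 164249358725037825439200 + 82124679362518912719600 + 54749786241679275146400 + 41062339681259456359800 + 32849871745007565087840 + 27374893120839637573200 + 23464194103576832205600 + 20531169840629728179900 + 18249928747226425048800 + 16424935872503782543920 + 14931759884094347767200 + 13687446560419818786600 + 12634566055772140418400 + 11732097051788416102800 + 10949957248335855029280 + 10265584920314864089950 + 9661726983825754437600 + 9124964373613212524400 + 8644703090791464496800 + 8212467936251891271960 + 7821398034525610735200 + 7465879942047173883600 + 7141276466305992410400 + 6843723280209909393300 + 6569974349001513017568 + 6317283027886070209200 + 6083309582408808349600 + 5866048525894208051400 + 5663770990518545704800 + 5474978624167927514640 + 5298366410485091143200 + 5132792460157432044975 + 4977253294698115922400 + 4830863491912877218800 + 4692838820715366441120 + 4562482186806606262200 + 4439171857433454741600 + 4322351545395732248400 + 4211522018590713472800 + 4106233968125945635980 + 4006081920122873791200 + 3910699017262805367600 + 3819752528489251754400 + 3732939971023586941800 + 3649985749445285009760 + 3570638233152996205200 + 3494667206915698413600 + 3421861640104954696650 + 3352027729082404600800 + 3284987174500756508784 + 3220575661275251479200 + 3158641513943035104600 + 3099044504245996706400 = 748469853272339196210427, so H_53 = 748469853272339196210427/164249358725037825439200 (already in lowest terms) ≈ 4.55691. (The PNT-adjacent estimate ln(53) + γ ≈ 4.54751 matches within O(1/n).)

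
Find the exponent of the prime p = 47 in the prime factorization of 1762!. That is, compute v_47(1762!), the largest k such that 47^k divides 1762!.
v_47(1762!) = 37

Legendre's formula: v_p(n!) = Σ_{k ≥ 1} ⌊n / p^k⌋. For p = 47, n = 1762, the terms are:
  ⌊1762/47^1⌋ = ⌊1762/47⌋ = 37
(the next term ⌊1762/47^2⌋ = 0, terminating the sum). Summing: v_47(1762!) = 37 = 37.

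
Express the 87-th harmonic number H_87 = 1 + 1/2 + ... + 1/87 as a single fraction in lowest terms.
H_87 = 3706795349055853229324900260857622319/734184632222154704090370027645633600

Direct summation: H_87 = 1 + 1/2 + ... + 1/87. The least common denominator is lcm(1, ..., 87) = 8076030954443701744994070304101969600; over this denominator the numerator is 8076030954443701744994070304101969600 + 4038015477221850872497035152050984800 + 2692010318147900581664690101367323200 + 2019007738610925436248517576025492400 + 1615206190888740348998814060820393920 + 1346005159073950290832345050683661600 + 1153718707777671677856295757728852800 + 1009503869305462718124258788012746200 + 897336772715966860554896700455774400 + 807603095444370174499407030410196960 + 734184632222154704090370027645633600 + 673002579536975145416172525341830800 + 621233150341823211153390023392459200 + 576859353888835838928147878864426400 + 538402063629580116332938020273464640 + 504751934652731359062129394006373100 + 475060644379041279117298253182468800 + 448668386357983430277448350227887200 + 425054260760194828683898437057998400 + 403801547722185087249703515205098480 + 384572902592557225952098585909617600 + 367092316111077352045185013822816800 + 351131780627987032391046534960955200 + 336501289768487572708086262670915400 + 323041238177748069799762812164078784 + 310616575170911605576695011696229600 + 299112257571988953518298900151924800 + 288429676944417919464073939432213200 + 278483826015300060172209320831102400 + 269201031814790058166469010136732320 + 260517127562700056290131300132321600 + 252375967326365679531064697003186550 + 244728210740718234696790009215211200 + 237530322189520639558649126591234400 + 230743741555534335571259151545770560 + 224334193178991715138724175113943600 + 218271106876856803918758656867620800 + 212527130380097414341949218528999200 + 207077716780607737051130007797486400 + 201900773861092543624851757602549240 + 196976364742529310853513909856145600 + 192286451296278612976049292954808800 + 187814673359155854534745821025627200 + 183546158055538676022592506911408400 + 179467354543193372110979340091154880 + 175565890313993516195523267480477600 + 171830445839227696702001495831956800 + 168250644884243786354043131335457700 + 164816958253953096836613679675550400 + 161520619088874034899881406082039392 + 158353548126347093039099417727489600 + 155308287585455802788347505848114800 + 152377942536673617830076798190603200 + 149556128785994476759149450075962400 + 146836926444430940818074005529126720 + 144214838472208959732036969716106600 + 141684753586731609561299479019332800 + 139241913007650030086104660415551200 + 136881880583791554999899496679694400 + 134600515907395029083234505068366160 + 132393950072847569590066726296753600 + 130258563781350028145065650066160800 + 128190967530852408650699528636539200 + 126187983663182839765532348501593275 + 124246630068364642230678004678491840 + 122364105370359117348395004607605600 + 120537775439458234999911497076148800 + 118765161094760319779324563295617200 + 117043926875995677463682178320318400 + 115371870777767167785629575772885280 + 113746914851319742887240426818337600 + 112167096589495857569362087556971800 + 110630561019776736232795483617835200 + 109135553438428401959379328433810400 + 107680412725916023266587604054692928 + 106263565190048707170974609264499600 + 104883518888879243441481432520804800 + 103538858390303868525565003898743200 + 102228239929667110696127472203822400 + 100950386930546271812425878801274620 + 99704085857329651172766300050641600 + 98488182371264655426756954928072800 + 97301577764381948734868316916891200 + 96143225648139306488024646477404400 + 95012128875808255823459650636493760 + 93907336679577927267372910512813600 + 92827942005100020057403106943700800 = 40774748839614385522573902869433845509, so H_87 = 40774748839614385522573902869433845509/8076030954443701744994070304101969600; reducing by gcd(40774748839614385522573902869433845509, 8076030954443701744994070304101969600) = 11 gives 3706795349055853229324900260857622319/734184632222154704090370027645633600 ≈ 5.04886. (The PNT-adjacent estimate ln(87) + γ ≈ 5.04312 matches within O(1/n).)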